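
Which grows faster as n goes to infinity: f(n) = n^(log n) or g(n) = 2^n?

g(n) = 2^n grows faster: take logs: log(n^(log n)) = (log n)^2, log(2^n) = n log 2; n dominates (log n)^2.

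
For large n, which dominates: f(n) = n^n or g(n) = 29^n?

f(n) = n^n grows faster: n^n / 29^n = (n/29)^n -> infinity once n > 29.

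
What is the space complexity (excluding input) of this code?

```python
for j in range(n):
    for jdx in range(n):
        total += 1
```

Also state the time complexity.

Space complexity: O(1).
Only a constant amount of auxiliary storage is used; nothing grows with n.
Time complexity: O(n^2).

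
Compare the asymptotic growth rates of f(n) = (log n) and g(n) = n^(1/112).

g(n) = n^(1/112) grows faster: any positive power of n dominates any polylog.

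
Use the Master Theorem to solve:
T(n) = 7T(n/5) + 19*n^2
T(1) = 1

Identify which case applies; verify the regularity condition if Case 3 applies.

a=7, b=5, f(n)=19*n^2.
log_5(7) = 1.209 < 2.
f(n) = Omega(n^(1.209+epsilon)) for some epsilon > 0, so Case 3 is the candidate.
Regularity: a*f(n/b) = 7*19*(n/5)^2 = (7/25)*19*n^2 <= c*f(n) with c = 7/25 < 1. Satisfied.
Case 3: T(n) = Theta(n^2).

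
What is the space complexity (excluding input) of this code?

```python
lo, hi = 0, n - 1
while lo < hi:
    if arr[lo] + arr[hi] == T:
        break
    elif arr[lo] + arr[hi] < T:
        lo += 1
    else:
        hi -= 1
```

Space complexity: O(1).
Only a constant amount of auxiliary storage is used; nothing grows with n.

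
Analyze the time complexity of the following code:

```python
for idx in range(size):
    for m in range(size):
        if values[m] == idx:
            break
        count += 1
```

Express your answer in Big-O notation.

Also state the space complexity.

Time complexity: O(n^2).
Space complexity: O(1).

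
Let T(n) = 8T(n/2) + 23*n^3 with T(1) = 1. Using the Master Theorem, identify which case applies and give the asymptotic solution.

a=8, b=2, f(n)=23*n^3.
log_2(8) = 3, so n^(log_b(a)) = n^3.
f(n) = Theta(n^3), so Case 2 applies.
T(n) = Theta(n^3 log n).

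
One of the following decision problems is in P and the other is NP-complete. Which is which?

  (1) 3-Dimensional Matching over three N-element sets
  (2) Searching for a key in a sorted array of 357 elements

(1) is NP-complete: one of Karp's 21 NP-complete problems.
(2) is P: binary search runs in O(log n).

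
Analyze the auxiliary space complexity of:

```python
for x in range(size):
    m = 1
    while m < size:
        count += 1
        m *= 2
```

Space complexity: O(1).
Only a constant amount of auxiliary storage is used; nothing grows with n.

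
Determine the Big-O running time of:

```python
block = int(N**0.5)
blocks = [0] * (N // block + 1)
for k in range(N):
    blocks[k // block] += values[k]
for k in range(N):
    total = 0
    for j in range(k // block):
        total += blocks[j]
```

Time complexity: O(n * sqrt(n)).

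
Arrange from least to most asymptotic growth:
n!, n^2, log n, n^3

Ordered by growth rate: log n < n^2 < n^3 < n!.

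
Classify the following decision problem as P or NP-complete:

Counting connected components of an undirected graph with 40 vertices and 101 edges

This problem is in P: BFS/DFS visits each vertex and edge once: O(V+E).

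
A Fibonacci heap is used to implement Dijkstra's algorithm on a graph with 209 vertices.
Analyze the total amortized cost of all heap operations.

Dijkstra performs 209 insert, 209 extract-min, and at most E decrease-key operations. With Fibonacci heap: insert O(1) amortized, extract-min O(log n) amortized, decrease-key O(1) amortized. Total with n = 209: O(n * 1 + n * log n + E * 1) = O(n log n + E).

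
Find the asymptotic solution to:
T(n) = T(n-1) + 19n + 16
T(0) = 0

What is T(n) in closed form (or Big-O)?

Dominant term in sum is 19*sum(i, i=1..n) = 19*n*(n+1)/2 = O(n^2).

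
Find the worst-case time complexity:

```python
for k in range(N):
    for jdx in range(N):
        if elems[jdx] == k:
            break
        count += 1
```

Time complexity: O(n^2).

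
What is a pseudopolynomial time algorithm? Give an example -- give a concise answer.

A pseudopolynomial algorithm runs in time polynomial in the numeric value of the input, but exponential in the input length. The dynamic programming solution for Subset Sum runs in O(n*W) where W is the target sum. This is pseudopolynomial because W can be exponential in the number of bits to represent it.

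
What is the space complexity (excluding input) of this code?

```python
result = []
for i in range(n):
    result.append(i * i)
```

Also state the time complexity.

Space complexity: O(n).
Auxiliary storage grows linearly with the input size n in the worst case.
Time complexity: O(n).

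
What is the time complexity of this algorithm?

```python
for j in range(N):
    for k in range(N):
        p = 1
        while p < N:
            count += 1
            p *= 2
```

Time complexity: O(n^2 log n).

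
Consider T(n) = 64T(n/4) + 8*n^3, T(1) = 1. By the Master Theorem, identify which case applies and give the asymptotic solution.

a=64, b=4, f(n)=8*n^3.
log_4(64) = 3, so n^(log_b(a)) = n^3.
f(n) = Theta(n^3), so Case 2 applies.
T(n) = Theta(n^3 log n).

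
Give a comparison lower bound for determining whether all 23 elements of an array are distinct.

In the algebraic decision-tree model, the YES region for element distinctness on 23 elements has 23! connected components (one per ordering). Ben-Or's theorem then gives a lower bound of Omega(log(n!)) = Omega(n log n).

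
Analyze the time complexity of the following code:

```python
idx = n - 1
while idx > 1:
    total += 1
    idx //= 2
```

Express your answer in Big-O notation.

Time complexity: O(log n).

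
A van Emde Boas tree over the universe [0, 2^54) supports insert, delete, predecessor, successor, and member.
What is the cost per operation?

vEB recursively partitions [0, 18014398509481984) into sqrt(u) clusters of size sqrt(u). Each operation recurses into either one cluster or the summary, never both: T(u) = T(sqrt(u)) + O(1) => T(u) = O(log log u) = O(log 54). This is worst-case, not just amortized.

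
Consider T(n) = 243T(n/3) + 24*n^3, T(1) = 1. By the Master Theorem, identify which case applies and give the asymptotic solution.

a=243, b=3, f(n)=24*n^3.
log_3(243) = 5 > 3.
Since f(n) = O(n^3) is polynomially smaller than n^5, Case 1 applies.
T(n) = Theta(n^5).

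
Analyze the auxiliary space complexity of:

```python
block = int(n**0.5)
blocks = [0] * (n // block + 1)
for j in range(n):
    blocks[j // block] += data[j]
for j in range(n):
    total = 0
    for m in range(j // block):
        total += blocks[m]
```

Space complexity: O(sqrt(n)).
Storage scales with sqrt(n).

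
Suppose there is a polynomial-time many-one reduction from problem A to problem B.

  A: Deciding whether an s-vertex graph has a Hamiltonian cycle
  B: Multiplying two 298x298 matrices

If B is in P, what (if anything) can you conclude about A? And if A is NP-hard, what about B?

A poly-time reduction A <=_p B means any A-instance can be transformed to a B-instance in poly time.
If B is in P: compose the reduction with B's poly-time algorithm to solve A in poly time, so A is in P.
If A is NP-hard: every NP problem reduces to A, which reduces to B; composing reductions, every NP problem reduces to B, so B is NP-hard.
(Here in fact A is NP-complete and B is in P, so no such reduction is known -- its existence would imply P = NP; the analysis concerns only what the assumed reduction would or would not let you conclude.)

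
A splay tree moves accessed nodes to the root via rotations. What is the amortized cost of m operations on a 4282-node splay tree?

Using a potential function Phi = sum of log(size of subtree) for each node, each splay operation has amortized cost O(log n) where n = 4282. Bad individual operations (O(n)) are offset by decreased potential.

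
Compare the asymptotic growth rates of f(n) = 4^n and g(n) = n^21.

f(n) = 4^n grows faster: any exponential with base > 1 dominates every polynomial.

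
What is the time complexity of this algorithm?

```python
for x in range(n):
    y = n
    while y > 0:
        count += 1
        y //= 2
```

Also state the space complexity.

Time complexity: O(n log n).
Space complexity: O(1).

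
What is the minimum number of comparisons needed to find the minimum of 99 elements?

Finding the minimum requires 98 comparisons, identical reasoning to finding the maximum. Each comparison eliminates one candidate.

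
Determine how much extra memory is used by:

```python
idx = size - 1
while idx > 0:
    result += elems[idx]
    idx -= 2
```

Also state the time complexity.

Space complexity: O(1).
Only a constant amount of auxiliary storage is used; nothing grows with n.
Time complexity: O(n).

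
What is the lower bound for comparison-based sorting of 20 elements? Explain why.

A comparison-based sorting algorithm corresponds to a decision tree. With 20! possible permutations, the tree has 20! leaves. The height is at least log_2(20!) = Omega(n log n) by Stirling's approximation.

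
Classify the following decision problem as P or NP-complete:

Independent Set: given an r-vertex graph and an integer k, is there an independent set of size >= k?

This problem is NP-complete: complement of Clique (with k part of the input).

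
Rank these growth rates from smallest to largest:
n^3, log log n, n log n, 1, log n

Ordered by growth rate: 1 < log log n < log n < n log n < n^3.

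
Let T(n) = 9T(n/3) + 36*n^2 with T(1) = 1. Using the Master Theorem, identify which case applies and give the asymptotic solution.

a=9, b=3, f(n)=36*n^2.
log_3(9) = 2, so n^(log_b(a)) = n^2.
f(n) = Theta(n^2), so Case 2 applies.
T(n) = Theta(n^2 log n).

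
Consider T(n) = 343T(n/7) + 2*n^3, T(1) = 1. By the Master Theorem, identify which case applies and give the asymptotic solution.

a=343, b=7, f(n)=2*n^3.
log_7(343) = 3, so n^(log_b(a)) = n^3.
f(n) = Theta(n^3), so Case 2 applies.
T(n) = Theta(n^3 log n).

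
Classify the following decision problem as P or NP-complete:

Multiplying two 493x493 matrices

This problem is in P: the schoolbook algorithm runs in O(n^3).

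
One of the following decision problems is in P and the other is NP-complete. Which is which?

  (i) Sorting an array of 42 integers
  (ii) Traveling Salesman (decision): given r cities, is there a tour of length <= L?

(i) is P: merge sort runs in O(n log n).
(ii) is NP-complete: reduces from Hamiltonian Cycle.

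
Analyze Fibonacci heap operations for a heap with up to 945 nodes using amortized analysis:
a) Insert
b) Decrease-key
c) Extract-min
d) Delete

Fibonacci heaps use lazy consolidation. Potential function Phi = t + 2m (t = number of trees, m = marked nodes).
- Insert: O(1) actual, Delta Phi = +1 (one new tree) => O(1) amortized.
- Decrease-key: with c cascading cuts, actual cost is O(c); Delta Phi <= c - 2(c-1) + 2 = 4 - c (c new trees; >= c-1 marks cleared; <= 1 new mark). Amortized O(c) + (4 - c) = O(1).
- Extract-min: O(D(n) + t) actual; consolidation drops t to <= D(n)+1, so Delta Phi pays for the t term. D(n) = O(log n) for n = 945 => O(log n) amortized.
- Delete: decrease-key to -inf then extract-min = O(log n).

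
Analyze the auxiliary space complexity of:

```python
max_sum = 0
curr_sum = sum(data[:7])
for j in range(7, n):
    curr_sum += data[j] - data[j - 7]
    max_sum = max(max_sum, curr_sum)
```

Space complexity: O(1).
Only a constant amount of auxiliary storage is used; nothing grows with n.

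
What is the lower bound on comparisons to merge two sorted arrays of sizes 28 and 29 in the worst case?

Adversary: with |28 - 29| <= 1 the inputs can be fully interleaved so that every adjacent pair in the merged output comes from different arrays. Then each of the 56 adjacent pairs must be directly compared, or the algorithm cannot determine their relative order. Standard merge meets this bound.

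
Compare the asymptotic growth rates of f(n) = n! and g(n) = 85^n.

f(n) = n! grows faster: n!/85^n -> infinity by Stirling.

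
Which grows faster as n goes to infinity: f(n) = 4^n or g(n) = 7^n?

g(n) = 7^n grows faster: (7/4)^n -> infinity since 7/4 > 1.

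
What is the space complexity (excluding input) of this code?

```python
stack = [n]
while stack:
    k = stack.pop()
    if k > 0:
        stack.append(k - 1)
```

Space complexity: O(1).
Only a constant amount of auxiliary storage is used; nothing grows with n.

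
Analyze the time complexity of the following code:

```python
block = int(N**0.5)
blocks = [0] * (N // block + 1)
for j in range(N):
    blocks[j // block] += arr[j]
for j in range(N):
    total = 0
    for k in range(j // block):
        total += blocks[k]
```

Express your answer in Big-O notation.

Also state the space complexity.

Time complexity: O(n * sqrt(n)).
Space complexity: O(sqrt(n)).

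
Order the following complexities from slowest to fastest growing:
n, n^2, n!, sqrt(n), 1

Ordered by growth rate: 1 < sqrt(n) < n < n^2 < n!.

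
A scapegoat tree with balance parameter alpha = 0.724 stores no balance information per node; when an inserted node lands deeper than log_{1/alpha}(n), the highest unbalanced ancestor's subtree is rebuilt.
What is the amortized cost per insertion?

Search/insert path is O(log n). A rebuild of a subtree of size s costs O(s), but with alpha = 0.724 at least Omega(s) insertions must have occurred in that subtree since its last rebuild. Charging O(1) of the rebuild to each such insertion gives O(log n) amortized.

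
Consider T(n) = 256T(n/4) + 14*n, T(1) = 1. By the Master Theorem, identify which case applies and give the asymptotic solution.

a=256, b=4, f(n)=14*n.
log_4(256) = 4 > 1.
Since f(n) = O(n^1) is polynomially smaller than n^4, Case 1 applies.
T(n) = Theta(n^4).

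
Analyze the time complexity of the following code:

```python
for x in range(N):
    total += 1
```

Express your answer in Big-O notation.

Time complexity: O(n).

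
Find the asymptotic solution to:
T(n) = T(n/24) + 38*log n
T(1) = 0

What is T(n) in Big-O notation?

Each of the log_24(n) levels adds O(log n). T(n) = O(log^2 n).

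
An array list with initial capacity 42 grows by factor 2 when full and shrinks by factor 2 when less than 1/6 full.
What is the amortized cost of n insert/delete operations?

Using potential function Phi = |2*size - capacity|. Resizing costs are offset by potential release. Amortized O(1) per operation.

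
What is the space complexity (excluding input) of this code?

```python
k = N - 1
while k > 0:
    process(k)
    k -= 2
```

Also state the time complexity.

Space complexity: O(1).
Only a constant amount of auxiliary storage is used; nothing grows with n.
Time complexity: O(n).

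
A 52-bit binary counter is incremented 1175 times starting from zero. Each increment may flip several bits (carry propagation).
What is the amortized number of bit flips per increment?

Bit i flips on every 2^i-th increment, so over 1175 increments bit i flips floor(1175/2^i) times. Summing over i: total flips < 2 * 1175. Amortized: < 2 = O(1) per increment.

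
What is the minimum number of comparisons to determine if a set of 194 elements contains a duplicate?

Determining if 194 elements are all distinct requires Omega(n log n) comparisons in the comparison model. This follows from the element distinctness lower bound.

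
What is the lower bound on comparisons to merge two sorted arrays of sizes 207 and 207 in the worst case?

Adversary: with |207 - 207| <= 1 the inputs can be fully interleaved so that every adjacent pair in the merged output comes from different arrays. Then each of the 413 adjacent pairs must be directly compared, or the algorithm cannot determine their relative order. Standard merge meets this bound.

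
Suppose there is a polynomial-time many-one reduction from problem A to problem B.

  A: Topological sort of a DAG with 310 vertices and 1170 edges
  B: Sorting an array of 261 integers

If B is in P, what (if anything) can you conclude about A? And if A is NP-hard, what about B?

A poly-time reduction A <=_p B means any A-instance can be transformed to a B-instance in poly time.
If B is in P: compose the reduction with B's poly-time algorithm to solve A in poly time, so A is in P.
If A is NP-hard: every NP problem reduces to A, which reduces to B; composing reductions, every NP problem reduces to B, so B is NP-hard.
(Here in fact A is P and B is P.)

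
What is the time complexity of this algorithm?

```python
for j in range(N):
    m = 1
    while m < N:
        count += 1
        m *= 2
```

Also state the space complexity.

Time complexity: O(n log n).
Space complexity: O(1).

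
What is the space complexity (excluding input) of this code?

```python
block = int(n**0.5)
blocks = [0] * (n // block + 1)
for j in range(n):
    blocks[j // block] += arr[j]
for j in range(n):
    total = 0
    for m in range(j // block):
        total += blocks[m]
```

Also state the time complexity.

Space complexity: O(sqrt(n)).
Storage scales with sqrt(n).
Time complexity: O(n * sqrt(n)).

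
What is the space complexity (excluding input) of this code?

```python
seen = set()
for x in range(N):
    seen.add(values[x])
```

Space complexity: O(n).
Auxiliary storage grows linearly with the input size n in the worst case.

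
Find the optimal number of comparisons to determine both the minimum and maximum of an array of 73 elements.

Naive approach: 144 comparisons (72 for max + 72 for min).
Optimal: Compare elements in pairs first (floor(n/2) = 36 comparisons), then find max among winners and min among losers (36 comparisons each).
Total: ceil(3n/2) - 2 = 108 comparisons. An adversary argument shows this is also a lower bound.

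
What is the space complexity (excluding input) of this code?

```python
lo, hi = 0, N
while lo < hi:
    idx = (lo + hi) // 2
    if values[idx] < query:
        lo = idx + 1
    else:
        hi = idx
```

Space complexity: O(1).
Only a constant amount of auxiliary storage is used; nothing grows with n.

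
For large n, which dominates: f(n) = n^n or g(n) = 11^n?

f(n) = n^n grows faster: n^n / 11^n = (n/11)^n -> infinity once n > 11.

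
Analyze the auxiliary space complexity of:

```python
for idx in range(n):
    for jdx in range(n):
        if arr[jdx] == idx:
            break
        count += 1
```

Space complexity: O(1).
Only a constant amount of auxiliary storage is used; nothing grows with n.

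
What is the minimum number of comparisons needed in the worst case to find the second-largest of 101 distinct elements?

Lower bound: finding the max needs 101-1 comparisons. By the adversary weight-doubling argument, the max must personally win >= ceil(log_2(101)) = 7 comparisons; the 2nd-largest is among those 7 losers, needing 7-1 more comparisons. Total >= 101-1 + 7-1 = 106. A balanced knockout tournament achieves this.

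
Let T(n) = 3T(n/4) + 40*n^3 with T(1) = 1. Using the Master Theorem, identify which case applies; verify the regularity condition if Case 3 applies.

a=3, b=4, f(n)=40*n^3.
log_4(3) = 0.7925 < 3.
f(n) = Omega(n^(0.7925+epsilon)) for some epsilon > 0, so Case 3 is the candidate.
Regularity: a*f(n/b) = 3*40*(n/4)^3 = (3/64)*40*n^3 <= c*f(n) with c = 3/64 < 1. Satisfied.
Case 3: T(n) = Theta(n^3).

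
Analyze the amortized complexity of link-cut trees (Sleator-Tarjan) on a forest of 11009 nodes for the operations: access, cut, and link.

Link-cut trees represent the forest using splay trees over preferred paths. With potential Phi = sum over nodes of log(size of virtual subtree), each access on 11009 nodes is O(log 11009) = O(log n) amortized by the splay-tree access lemma. Cut and link are O(1) plus one access.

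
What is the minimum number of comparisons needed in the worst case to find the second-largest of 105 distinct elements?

Lower bound: finding the max needs 105-1 comparisons. By the adversary weight-doubling argument, the max must personally win >= ceil(log_2(105)) = 7 comparisons; the 2nd-largest is among those 7 losers, needing 7-1 more comparisons. Total >= 105-1 + 7-1 = 110. A balanced knockout tournament achieves this.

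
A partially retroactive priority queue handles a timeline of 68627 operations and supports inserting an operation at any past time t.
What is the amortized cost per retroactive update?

Partially retroactive priority queues (Demaine-Iacono-Langerman) allow updates at past times with queries only at the present. With a balanced BST over the m = 68627 timeline events tracking bridges, each retroactive insert or delete is O(log m) amortized.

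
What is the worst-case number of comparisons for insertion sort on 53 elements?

Insertion sort on reverse-sorted input: 1 + 2 + ... + (53-1) = 1378 comparisons.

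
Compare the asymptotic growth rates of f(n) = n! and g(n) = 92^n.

f(n) = n! grows faster: n!/92^n -> infinity by Stirling.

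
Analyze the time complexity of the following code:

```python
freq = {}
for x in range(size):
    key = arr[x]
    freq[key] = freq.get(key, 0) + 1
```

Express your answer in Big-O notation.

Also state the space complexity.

Time complexity: O(n).
Space complexity: O(n).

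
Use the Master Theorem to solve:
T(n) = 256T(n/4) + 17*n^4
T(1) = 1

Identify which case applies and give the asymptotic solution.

a=256, b=4, f(n)=17*n^4.
log_4(256) = 4, so n^(log_b(a)) = n^4.
f(n) = Theta(n^4), so Case 2 applies.
T(n) = Theta(n^4 log n).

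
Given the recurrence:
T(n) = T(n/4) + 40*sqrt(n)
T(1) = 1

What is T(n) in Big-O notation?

Each level contributes sqrt(n/4^k). Geometric series with ratio 1/sqrt(4) < 1 sums to O(sqrt(n)).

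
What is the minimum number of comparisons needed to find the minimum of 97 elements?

Finding the minimum requires 96 comparisons, identical reasoning to finding the maximum. Each comparison eliminates one candidate.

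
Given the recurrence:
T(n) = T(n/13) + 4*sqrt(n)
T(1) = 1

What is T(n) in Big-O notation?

Each level contributes sqrt(n/13^k). Geometric series with ratio 1/sqrt(13) < 1 sums to O(sqrt(n)).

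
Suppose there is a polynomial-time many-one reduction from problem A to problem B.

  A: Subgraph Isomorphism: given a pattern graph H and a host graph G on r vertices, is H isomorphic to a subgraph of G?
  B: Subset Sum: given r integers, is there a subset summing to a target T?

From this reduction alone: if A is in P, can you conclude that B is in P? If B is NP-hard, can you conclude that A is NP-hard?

A poly-time reduction A <=_p B transfers tractability DOWN (B easy => A easy) and hardness UP (A hard => B hard), not the reverse.
From A in P, the reduction alone does NOT give B in P: any problem in P trivially reduces to SAT, yet SAT is not known to be in P.
From B NP-hard, the reduction alone does NOT give A NP-hard: again, easy problems reduce to hard ones.
(Here in fact A is NP-complete and B is NP-complete.)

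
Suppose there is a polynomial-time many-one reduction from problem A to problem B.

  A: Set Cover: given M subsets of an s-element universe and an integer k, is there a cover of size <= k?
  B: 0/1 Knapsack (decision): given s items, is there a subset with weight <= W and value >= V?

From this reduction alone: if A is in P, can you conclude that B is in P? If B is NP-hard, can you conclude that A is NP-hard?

A poly-time reduction A <=_p B transfers tractability DOWN (B easy => A easy) and hardness UP (A hard => B hard), not the reverse.
From A in P, the reduction alone does NOT give B in P: any problem in P trivially reduces to SAT, yet SAT is not known to be in P.
From B NP-hard, the reduction alone does NOT give A NP-hard: again, easy problems reduce to hard ones.
(Here in fact A is NP-complete and B is NP-complete.)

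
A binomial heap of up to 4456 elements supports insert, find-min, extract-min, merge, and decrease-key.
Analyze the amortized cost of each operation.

A binomial heap with n <= 4456 elements has at most floor(log_2 4456) + 1 = 13 trees. Using potential Phi = number of trees: Insert adds one tree, but cascading merges reduce count -- amortized O(1). Find-min reads the cached minimum pointer: O(1). Extract-min creates O(log n) new trees: O(log n). Merge combines tree lists: O(log n). Decrease-key sifts the element up its tree of height <= log n: O(log n).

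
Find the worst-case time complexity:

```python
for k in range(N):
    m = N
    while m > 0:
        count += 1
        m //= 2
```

Time complexity: O(n log n).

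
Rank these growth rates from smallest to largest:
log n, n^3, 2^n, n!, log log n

Ordered by growth rate: log log n < log n < n^3 < 2^n < n!.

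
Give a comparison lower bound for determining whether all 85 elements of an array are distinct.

In the algebraic decision-tree model, the YES region for element distinctness on 85 elements has 85! connected components (one per ordering). Ben-Or's theorem then gives a lower bound of Omega(log(n!)) = Omega(n log n).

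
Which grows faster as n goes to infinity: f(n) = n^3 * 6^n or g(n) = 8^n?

g(n) = 8^n grows faster: 8^n / (n^3 6^n) = (8/6)^n / n^3 -> infinity since 8/6 > 1.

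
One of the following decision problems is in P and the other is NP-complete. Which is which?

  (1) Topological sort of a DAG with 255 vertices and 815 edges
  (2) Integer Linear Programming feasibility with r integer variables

(1) is P: DFS-based topological sort runs in O(V+E).
(2) is NP-complete: ILP feasibility is NP-complete (LP relaxation is in P).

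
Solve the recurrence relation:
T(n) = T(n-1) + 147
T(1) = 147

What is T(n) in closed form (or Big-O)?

Unrolling: T(n) = T(n-1) + 147 = T(n-2) + 2*147 = ... = T(1) + (n-1)*147 = 147 + (n-1)*147 = 147n.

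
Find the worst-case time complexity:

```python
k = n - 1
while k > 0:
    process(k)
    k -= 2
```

Time complexity: O(n).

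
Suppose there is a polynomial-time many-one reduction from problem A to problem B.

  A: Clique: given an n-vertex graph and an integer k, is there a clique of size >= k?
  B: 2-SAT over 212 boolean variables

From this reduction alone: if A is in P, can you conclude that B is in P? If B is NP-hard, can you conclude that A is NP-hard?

A poly-time reduction A <=_p B transfers tractability DOWN (B easy => A easy) and hardness UP (A hard => B hard), not the reverse.
From A in P, the reduction alone does NOT give B in P: any problem in P trivially reduces to SAT, yet SAT is not known to be in P.
From B NP-hard, the reduction alone does NOT give A NP-hard: again, easy problems reduce to hard ones.
(Here in fact A is NP-complete and B is in P, so no such reduction is known -- its existence would imply P = NP; the analysis concerns only what the assumed reduction would or would not let you conclude.)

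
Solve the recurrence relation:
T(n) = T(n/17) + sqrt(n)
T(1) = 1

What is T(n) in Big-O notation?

Each level contributes sqrt(n/17^k). Geometric series with ratio 1/sqrt(17) < 1 sums to O(sqrt(n)).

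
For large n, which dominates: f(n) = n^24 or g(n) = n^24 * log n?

g(n) = n^24 * log n grows faster: extra log n factor -> infinity.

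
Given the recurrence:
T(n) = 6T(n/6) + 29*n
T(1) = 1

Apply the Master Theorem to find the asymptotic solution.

a=6, b=6, f(n)=29*n. log_6(6) = 1. Case 2: T(n) = O(n log n).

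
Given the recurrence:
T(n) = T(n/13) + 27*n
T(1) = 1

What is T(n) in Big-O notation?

Geometric series: 27*n*(1 + 1/13 + 1/13^2 + ...) = O(n). T(n) = O(n).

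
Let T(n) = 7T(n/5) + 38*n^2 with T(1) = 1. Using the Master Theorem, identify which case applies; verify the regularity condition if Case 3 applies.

a=7, b=5, f(n)=38*n^2.
log_5(7) = 1.209 < 2.
f(n) = Omega(n^(1.209+epsilon)) for some epsilon > 0, so Case 3 is the candidate.
Regularity: a*f(n/b) = 7*38*(n/5)^2 = (7/25)*38*n^2 <= c*f(n) with c = 7/25 < 1. Satisfied.
Case 3: T(n) = Theta(n^2).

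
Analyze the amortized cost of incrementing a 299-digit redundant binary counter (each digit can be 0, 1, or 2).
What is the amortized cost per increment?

A redundant counter on 299 digits allows digit values 0, 1, 2. Increment adds 1 to the least significant digit and carries any 2 to a 0 plus +1 on the next digit. With potential Phi = (number of 2-digits), each increment does O(1) actual work plus a chain of carries, each of which decreases Phi by 1. Amortized O(1).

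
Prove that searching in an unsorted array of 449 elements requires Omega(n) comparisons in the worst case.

An adversary can always place the target in the last position checked. Until all 449 positions are examined, the target might be in any unchecked position. Therefore 449 comparisons are necessary.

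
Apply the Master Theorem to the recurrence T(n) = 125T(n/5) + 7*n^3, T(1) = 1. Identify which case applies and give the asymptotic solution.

a=125, b=5, f(n)=7*n^3.
log_5(125) = 3, so n^(log_b(a)) = n^3.
f(n) = Theta(n^3), so Case 2 applies.
T(n) = Theta(n^3 log n).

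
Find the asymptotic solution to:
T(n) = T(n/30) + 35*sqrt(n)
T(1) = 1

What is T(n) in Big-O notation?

Each level contributes sqrt(n/30^k). Geometric series with ratio 1/sqrt(30) < 1 sums to O(sqrt(n)).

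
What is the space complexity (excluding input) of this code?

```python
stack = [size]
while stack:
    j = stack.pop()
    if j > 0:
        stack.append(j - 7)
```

Space complexity: O(1).
Only a constant amount of auxiliary storage is used; nothing grows with n.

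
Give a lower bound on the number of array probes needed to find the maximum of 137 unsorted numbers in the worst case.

Adversary: any unprobed cell could hold a value larger than everything seen so far. If fewer than 137 cells are probed, the adversary places the max in an unprobed cell. So all 137 cells must be examined; together with 137-1 comparisons this is tight.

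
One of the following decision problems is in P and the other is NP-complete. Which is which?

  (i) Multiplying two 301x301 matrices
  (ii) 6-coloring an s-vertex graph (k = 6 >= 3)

(i) is P: the schoolbook algorithm runs in O(n^3).
(ii) is NP-complete: graph k-coloring for k>=3 is NP-complete by reduction from 3-SAT.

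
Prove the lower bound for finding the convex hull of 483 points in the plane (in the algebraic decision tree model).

Reduction from sorting: given 483 numbers x_1,...,x_{483}, map x_i to the point (x_i, x_i^2) on the parabola y = x^2. All points are on the convex hull, and walking the hull gives them in sorted x-order. Since sorting requires Omega(n log n), so does planar convex hull.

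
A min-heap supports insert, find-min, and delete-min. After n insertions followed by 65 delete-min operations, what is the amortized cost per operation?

Insert takes O(log n) worst case. Delete-min takes O(log n). Over a sequence of n inserts and 65 delete-mins, total cost is O((n + 65) log n). Amortized per operation: O(log n).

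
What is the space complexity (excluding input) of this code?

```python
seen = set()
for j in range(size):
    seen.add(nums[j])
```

Space complexity: O(n).
Auxiliary storage grows linearly with the input size n in the worst case.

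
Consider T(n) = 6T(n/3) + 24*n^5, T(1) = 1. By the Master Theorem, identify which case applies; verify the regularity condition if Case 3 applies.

a=6, b=3, f(n)=24*n^5.
log_3(6) = 1.631 < 5.
f(n) = Omega(n^(1.631+epsilon)) for some epsilon > 0, so Case 3 is the candidate.
Regularity: a*f(n/b) = 6*24*(n/3)^5 = (6/243)*24*n^5 <= c*f(n) with c = 6/243 < 1. Satisfied.
Case 3: T(n) = Theta(n^5).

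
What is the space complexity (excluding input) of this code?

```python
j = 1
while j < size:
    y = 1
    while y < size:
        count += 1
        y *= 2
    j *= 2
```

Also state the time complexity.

Space complexity: O(1).
Only a constant amount of auxiliary storage is used; nothing grows with n.
Time complexity: O(log^2 n).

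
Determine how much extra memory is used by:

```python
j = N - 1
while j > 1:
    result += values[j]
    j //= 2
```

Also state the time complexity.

Space complexity: O(1).
Only a constant amount of auxiliary storage is used; nothing grows with n.
Time complexity: O(log n).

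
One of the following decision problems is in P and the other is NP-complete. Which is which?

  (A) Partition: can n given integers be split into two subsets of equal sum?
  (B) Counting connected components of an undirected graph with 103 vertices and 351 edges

(A) is NP-complete: Subset Sum reduces to it (one of Karp's 21 NP-complete problems).
(B) is P: BFS/DFS visits each vertex and edge once: O(V+E).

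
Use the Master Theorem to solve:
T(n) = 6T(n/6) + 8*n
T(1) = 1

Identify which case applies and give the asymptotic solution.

a=6, b=6, f(n)=8*n.
log_6(6) = 1, so n^(log_b(a)) = n.
f(n) = Theta(n), so Case 2 applies.
T(n) = Theta(n log n).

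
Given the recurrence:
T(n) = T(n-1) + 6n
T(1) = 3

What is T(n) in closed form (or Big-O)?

Unrolling: T(n) = 3 + 6*(2 + 3 + ... + n) = 3 + 6*(n(n+1)/2 - 1) = O(n^2).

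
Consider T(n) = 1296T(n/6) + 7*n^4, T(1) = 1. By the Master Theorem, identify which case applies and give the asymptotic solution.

a=1296, b=6, f(n)=7*n^4.
log_6(1296) = 4, so n^(log_b(a)) = n^4.
f(n) = Theta(n^4), so Case 2 applies.
T(n) = Theta(n^4 log n).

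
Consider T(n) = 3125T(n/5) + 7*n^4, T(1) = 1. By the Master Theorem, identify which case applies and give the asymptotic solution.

a=3125, b=5, f(n)=7*n^4.
log_5(3125) = 5 > 4.
Since f(n) = O(n^4) is polynomially smaller than n^5, Case 1 applies.
T(n) = Theta(n^5).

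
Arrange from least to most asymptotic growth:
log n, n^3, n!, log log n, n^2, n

Ordered by growth rate: log log n < log n < n < n^2 < n^3 < n!.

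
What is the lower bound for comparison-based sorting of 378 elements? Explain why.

A comparison-based sorting algorithm corresponds to a decision tree. With 378! possible permutations, the tree has 378! leaves. The height is at least log_2(378!) = Omega(n log n) by Stirling's approximation.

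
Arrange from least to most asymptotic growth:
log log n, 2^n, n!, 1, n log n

Ordered by growth rate: 1 < log log n < n log n < 2^n < n!.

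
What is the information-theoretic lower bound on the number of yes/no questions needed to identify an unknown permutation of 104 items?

There are 104! = 10299016745145627623848583864765044283053772454999072182325491776887871732475287174542709871683888003235965704141638377695179741979175588724736000000000000000000000000 permutations. Each yes/no question gives at most 1 bit, so at least ceil(log_2(10299016745145627623848583864765044283053772454999072182325491776887871732475287174542709871683888003235965704141638377695179741979175588724736000000000000000000000000)) = 552 questions are needed.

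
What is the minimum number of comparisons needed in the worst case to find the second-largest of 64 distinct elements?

Lower bound: finding the max needs 64-1 comparisons. By the adversary weight-doubling argument, the max must personally win >= ceil(log_2(64)) = 6 comparisons; the 2nd-largest is among those 6 losers, needing 6-1 more comparisons. Total >= 64-1 + 6-1 = 68. A balanced knockout tournament achieves this.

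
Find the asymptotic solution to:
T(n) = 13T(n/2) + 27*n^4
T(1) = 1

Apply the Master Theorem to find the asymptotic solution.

a=13, b=2, f(n)=27*n^4. log_2(13) = 3.7 < 4. Case 3: T(n) = O(n^4).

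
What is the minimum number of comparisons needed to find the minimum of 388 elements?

Finding the minimum requires 387 comparisons, identical reasoning to finding the maximum. Each comparison eliminates one candidate.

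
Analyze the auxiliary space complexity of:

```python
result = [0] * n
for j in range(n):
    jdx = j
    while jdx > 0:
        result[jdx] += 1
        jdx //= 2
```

Space complexity: O(n).
Auxiliary storage grows linearly with the input size n in the worst case.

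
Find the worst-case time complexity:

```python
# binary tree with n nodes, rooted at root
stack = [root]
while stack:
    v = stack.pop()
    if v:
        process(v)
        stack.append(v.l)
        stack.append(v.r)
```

Time complexity: O(n).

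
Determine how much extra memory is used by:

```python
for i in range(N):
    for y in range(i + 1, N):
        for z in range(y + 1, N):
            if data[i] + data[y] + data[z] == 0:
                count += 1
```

Space complexity: O(1).
Only a constant amount of auxiliary storage is used; nothing grows with n.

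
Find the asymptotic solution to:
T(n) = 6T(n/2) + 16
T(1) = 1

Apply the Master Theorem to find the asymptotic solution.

a=6, b=2, f(n)=16. log_2(6) = 2.585. Case 1 of Master Theorem: T(n) = O(n^2.585).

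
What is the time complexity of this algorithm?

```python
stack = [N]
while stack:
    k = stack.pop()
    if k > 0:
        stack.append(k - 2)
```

Time complexity: O(n).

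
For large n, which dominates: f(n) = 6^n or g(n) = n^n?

g(n) = n^n grows faster: n^n / 6^n = (n/6)^n -> infinity once n > 6.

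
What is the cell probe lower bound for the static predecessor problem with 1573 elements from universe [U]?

The Patrascu-Thorup lower bound shows any data structure on n = 1573 elements using O(n * polylog(n)) space requires Omega(log log U) query time. van Emde Boas trees achieve O(log log U) with O(U) space.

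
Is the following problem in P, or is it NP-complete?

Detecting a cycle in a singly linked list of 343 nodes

This problem is in P: Floyd's tortoise-and-hare runs in O(n) time, O(1) space.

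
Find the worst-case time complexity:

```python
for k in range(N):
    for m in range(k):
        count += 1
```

Time complexity: O(n^2).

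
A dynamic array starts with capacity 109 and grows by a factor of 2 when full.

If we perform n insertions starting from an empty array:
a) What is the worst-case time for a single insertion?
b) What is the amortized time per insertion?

(a) Worst-case single insertion: O(n) -- when the array is full at capacity c, the resize copies all c elements, and c can be Theta(n).
(b) Resizes happen at sizes 109, 218, 436, ... Total copy cost for n insertions: 109 + 218 + ... = O(n) (geometric series with ratio 1/2). Amortized cost per insertion: O(n)/n = O(1).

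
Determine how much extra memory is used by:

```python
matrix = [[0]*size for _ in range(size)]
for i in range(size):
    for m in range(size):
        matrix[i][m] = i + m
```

Space complexity: O(n^2).
A 2D structure of size n x n is allocated.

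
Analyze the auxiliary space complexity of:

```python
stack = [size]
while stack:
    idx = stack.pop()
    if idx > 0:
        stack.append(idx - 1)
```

Space complexity: O(1).
Only a constant amount of auxiliary storage is used; nothing grows with n.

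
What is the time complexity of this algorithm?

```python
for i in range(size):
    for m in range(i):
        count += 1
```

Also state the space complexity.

Time complexity: O(n^2).
Space complexity: O(1).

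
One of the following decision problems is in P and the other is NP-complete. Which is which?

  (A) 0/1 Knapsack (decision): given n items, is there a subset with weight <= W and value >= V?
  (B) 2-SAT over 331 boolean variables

(A) is NP-complete: reduces from Subset Sum.
(B) is P: 2-SAT is solvable in linear time via implication-graph SCCs.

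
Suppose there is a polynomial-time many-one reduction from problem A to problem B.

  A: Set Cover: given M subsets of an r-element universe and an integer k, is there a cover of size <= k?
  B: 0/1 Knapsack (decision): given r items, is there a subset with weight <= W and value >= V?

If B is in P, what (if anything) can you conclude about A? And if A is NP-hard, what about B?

A poly-time reduction A <=_p B means any A-instance can be transformed to a B-instance in poly time.
If B is in P: compose the reduction with B's poly-time algorithm to solve A in poly time, so A is in P.
If A is NP-hard: every NP problem reduces to A, which reduces to B; composing reductions, every NP problem reduces to B, so B is NP-hard.
(Here in fact A is NP-complete and B is NP-complete.)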